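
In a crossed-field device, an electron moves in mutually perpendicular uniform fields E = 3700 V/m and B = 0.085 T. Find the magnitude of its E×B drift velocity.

v_d ≈ 4.4×10⁴ m/s

The E×B drift speed is v_d = E/B.
v_d = 3700/0.085 = 4.4×10⁴ m/s.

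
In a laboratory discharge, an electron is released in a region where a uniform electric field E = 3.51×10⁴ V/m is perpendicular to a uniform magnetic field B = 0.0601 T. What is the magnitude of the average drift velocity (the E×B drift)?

The E×B drift speed is v_d = E/B.
v_d = 3.51×10⁴/0.0601 = 5.84×10⁵ m/s.

v_d ≈ 5.84×10⁵ m/s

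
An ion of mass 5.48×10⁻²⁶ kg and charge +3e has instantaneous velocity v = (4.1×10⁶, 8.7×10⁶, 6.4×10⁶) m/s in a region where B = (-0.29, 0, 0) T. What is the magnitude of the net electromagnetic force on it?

v×B = (0, -1.86×10⁶, 2.52×10⁶) N/C.
F = q v×B = (4.806×10⁻¹⁹ C)·(0, -1.86×10⁶, 2.52×10⁶) = (0, -8.92×10⁻¹³, 1.21×10⁻¹²) N.
|F| = 1.51×10⁻¹² N.

|F| ≈ 1.51×10⁻¹² N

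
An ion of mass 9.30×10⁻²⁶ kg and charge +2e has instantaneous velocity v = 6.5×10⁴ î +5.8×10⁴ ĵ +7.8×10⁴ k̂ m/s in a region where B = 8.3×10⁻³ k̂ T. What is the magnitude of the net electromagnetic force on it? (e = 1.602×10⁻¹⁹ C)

v×B = (481, -540, 0) N/C.
F = q v×B = (3.204×10⁻¹⁹ C)·(481, -540, 0) = (1.54×10⁻¹⁶, -1.73×10⁻¹⁶, 0) N.
|F| = 2.32×10⁻¹⁶ N.

|F| ≈ 2.32×10⁻¹⁶ N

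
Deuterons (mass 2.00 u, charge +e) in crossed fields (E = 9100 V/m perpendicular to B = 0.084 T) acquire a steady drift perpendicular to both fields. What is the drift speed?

v_d ≈ 1.1×10⁵ m/s

In crossed fields the guiding centre drifts at v_d = |E×B|/B² = E/B, independent of charge and mass.
v_d = 9100/0.084 = 1.1×10⁵ m/s.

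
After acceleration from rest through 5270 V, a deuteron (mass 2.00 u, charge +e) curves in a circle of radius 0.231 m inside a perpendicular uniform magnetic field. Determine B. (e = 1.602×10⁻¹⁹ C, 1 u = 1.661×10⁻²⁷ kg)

B ≈ 0.0640 T

v = √(2|q|V/m) = √(2·1.602×10⁻¹⁹·5270/3.322×10⁻²⁷) ≈ 7.129×10⁵ m/s.
B = mv/(|q|r) = (3.322×10⁻²⁷)(7.129×10⁵)/((1.602×10⁻¹⁹)(0.231)) ≈ 0.0640 T.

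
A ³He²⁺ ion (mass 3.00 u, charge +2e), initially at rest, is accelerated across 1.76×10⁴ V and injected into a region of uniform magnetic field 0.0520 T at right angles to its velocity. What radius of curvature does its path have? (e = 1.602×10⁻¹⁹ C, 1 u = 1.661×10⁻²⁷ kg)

Acceleration: |q|V = ½mv² ⇒ v = √(2|q|V/m) = √(2·3.204×10⁻¹⁹·1.76×10⁴/4.983×10⁻²⁷) ≈ 1.504×10⁶ m/s.
In the field: r = mv/(|q|B) = (4.983×10⁻²⁷)(1.504×10⁶)/((3.204×10⁻¹⁹)(0.0520)) ≈ 0.450 m.

r ≈ 0.450 m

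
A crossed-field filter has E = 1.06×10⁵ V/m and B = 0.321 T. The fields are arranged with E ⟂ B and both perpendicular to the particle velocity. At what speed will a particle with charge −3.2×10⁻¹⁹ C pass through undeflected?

v = 3.30×10⁵ m/s

For undeflected motion the electric and magnetic forces balance: qE = qvB.
v = E/B = 1.06×10⁵/0.321 = 3.30×10⁵ m/s.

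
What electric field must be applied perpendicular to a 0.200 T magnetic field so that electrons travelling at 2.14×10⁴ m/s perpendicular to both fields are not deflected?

For straight-line motion qE = qvB, so E = vB.
E = 2.14×10⁴ × 0.200 = 4280 V/m.

E = 4280 V/m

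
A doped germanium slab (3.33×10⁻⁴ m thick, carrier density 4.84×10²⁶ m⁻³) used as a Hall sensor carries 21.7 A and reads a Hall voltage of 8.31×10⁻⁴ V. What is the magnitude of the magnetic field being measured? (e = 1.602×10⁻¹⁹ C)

From V_H = IB/(n e t), B = V_H n e t / I.
B = (8.31×10⁻⁴)(4.84×10²⁶)(1.602×10⁻¹⁹)(3.33×10⁻⁴)/21.7 ≈ 0.989 T.

B ≈ 0.989 T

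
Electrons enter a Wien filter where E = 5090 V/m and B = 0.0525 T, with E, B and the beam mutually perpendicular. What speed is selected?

v = 9.70×10⁴ m/s

Straight-line motion ⇒ electric and magnetic forces cancel, so E = vB.
v = E/B = 5090/0.0525 = 9.70×10⁴ m/s.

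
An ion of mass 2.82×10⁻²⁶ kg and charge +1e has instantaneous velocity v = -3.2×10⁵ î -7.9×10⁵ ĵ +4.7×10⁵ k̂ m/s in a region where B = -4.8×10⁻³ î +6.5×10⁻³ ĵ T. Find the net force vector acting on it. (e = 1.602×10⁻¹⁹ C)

v×B = (-3060, -2260, -5870) N/C.
F = q v×B = (1.602×10⁻¹⁹ C)·(-3060, -2260, -5870) = (-4.89×10⁻¹⁶, -3.61×10⁻¹⁶, -9.41×10⁻¹⁶) N.

F ≈ (-4.89×10⁻¹⁶, -3.61×10⁻¹⁶, -9.41×10⁻¹⁶) N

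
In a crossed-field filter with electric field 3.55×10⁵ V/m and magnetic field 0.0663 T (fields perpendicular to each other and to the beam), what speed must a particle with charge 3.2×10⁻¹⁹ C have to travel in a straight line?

For undeflected motion the electric and magnetic forces balance: qE = qvB.
v = E/B = 3.55×10⁵/0.0663 = 5.35×10⁶ m/s.

v = 5.35×10⁶ m/s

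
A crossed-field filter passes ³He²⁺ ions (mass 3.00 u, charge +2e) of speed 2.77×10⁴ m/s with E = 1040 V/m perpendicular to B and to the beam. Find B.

B = 0.0375 T

Balance of forces in the selector: qE = qvB ⇒ B = E/v.
B = 1040/2.77×10⁴ = 0.0375 T.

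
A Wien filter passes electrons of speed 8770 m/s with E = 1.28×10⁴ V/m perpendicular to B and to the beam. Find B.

B = 1.46 T

Balance of forces in the selector: qE = qvB ⇒ B = E/v.
B = 1.28×10⁴/8770 = 1.46 T.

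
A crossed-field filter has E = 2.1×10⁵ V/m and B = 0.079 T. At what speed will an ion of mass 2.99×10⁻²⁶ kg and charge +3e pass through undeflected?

v = 2.7×10⁶ m/s

Zero net Lorentz force requires |qE| = |q v×B|, i.e. E = vB.
v = E/B = 2.1×10⁵/0.079 = 2.7×10⁶ m/s.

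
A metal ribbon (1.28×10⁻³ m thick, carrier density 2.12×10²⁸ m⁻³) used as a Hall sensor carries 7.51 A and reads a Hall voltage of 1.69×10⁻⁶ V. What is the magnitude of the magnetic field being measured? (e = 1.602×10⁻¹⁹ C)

From V_H = IB/(n e t), B = V_H n e t / I.
B = (1.69×10⁻⁶)(2.12×10²⁸)(1.602×10⁻¹⁹)(1.28×10⁻³)/7.51 ≈ 0.978 T.

B ≈ 0.978 T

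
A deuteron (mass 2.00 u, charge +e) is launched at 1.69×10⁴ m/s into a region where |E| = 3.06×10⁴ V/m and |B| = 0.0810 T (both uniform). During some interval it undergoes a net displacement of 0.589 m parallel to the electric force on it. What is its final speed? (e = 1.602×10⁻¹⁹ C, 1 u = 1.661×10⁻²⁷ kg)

B does no work; ΔKE = |q|E d.
½mv_f² = ½mv₀² + |q|Ed = ½(3.322×10⁻²⁷)(1.69×10⁴)² + (1.602×10⁻¹⁹)(3.06×10⁴)(0.589) ≈ 4.744×10⁻¹⁹ J + 2.887×10⁻¹⁵ J ≈ 2.888×10⁻¹⁵ J.
v_f = √(2·2.888×10⁻¹⁵/3.322×10⁻²⁷) ≈ 1.32×10⁶ m/s.

v_f ≈ 1.32×10⁶ m/s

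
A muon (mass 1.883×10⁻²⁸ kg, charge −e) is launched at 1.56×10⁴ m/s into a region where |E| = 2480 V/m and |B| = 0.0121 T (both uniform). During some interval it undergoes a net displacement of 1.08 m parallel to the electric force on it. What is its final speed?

v_f ≈ 2.13×10⁶ m/s

B does no work; ΔKE = |q|E d.
½mv_f² = ½mv₀² + |q|Ed = ½(1.883×10⁻²⁸)(1.56×10⁴)² + (1.602×10⁻¹⁹)(2480)(1.08) ≈ 2.291×10⁻²⁰ J + 4.291×10⁻¹⁶ J ≈ 4.291×10⁻¹⁶ J.
v_f = √(2·4.291×10⁻¹⁶/1.883×10⁻²⁸) ≈ 2.13×10⁶ m/s.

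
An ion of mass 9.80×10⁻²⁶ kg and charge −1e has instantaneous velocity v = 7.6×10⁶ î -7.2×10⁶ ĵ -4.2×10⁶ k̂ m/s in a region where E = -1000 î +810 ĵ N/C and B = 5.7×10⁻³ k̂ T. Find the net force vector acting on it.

v×B = (-4.10×10⁴, -4.33×10⁴, 0) N/C.
E + v×B = (-4.20×10⁴, -4.25×10⁴, 0) N/C.
F = q(E + v×B) = (−1.602×10⁻¹⁹ C)·(-4.20×10⁴, -4.25×10⁴, 0) = (6.73×10⁻¹⁵, 6.81×10⁻¹⁵, 0) N.

F ≈ (6.73×10⁻¹⁵, 6.81×10⁻¹⁵, 0) N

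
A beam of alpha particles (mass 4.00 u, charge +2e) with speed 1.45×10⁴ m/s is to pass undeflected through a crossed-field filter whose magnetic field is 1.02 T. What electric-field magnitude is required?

E = 1.48×10⁴ V/m

For straight-line motion qE = qvB, so E = vB.
E = 1.45×10⁴ × 1.02 = 1.48×10⁴ V/m.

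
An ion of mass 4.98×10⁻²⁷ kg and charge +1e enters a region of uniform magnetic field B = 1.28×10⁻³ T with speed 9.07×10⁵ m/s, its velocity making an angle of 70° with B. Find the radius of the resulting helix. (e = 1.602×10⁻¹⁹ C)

v⊥ = v sinθ = 9.07×10⁵·sin70° ≈ 8.523×10⁵ m/s.
r = m v⊥/(|q|B) = (4.98×10⁻²⁷)(8.523×10⁵)/((1.602×10⁻¹⁹)(1.28×10⁻³)) ≈ 20.7 m.

r ≈ 20.7 m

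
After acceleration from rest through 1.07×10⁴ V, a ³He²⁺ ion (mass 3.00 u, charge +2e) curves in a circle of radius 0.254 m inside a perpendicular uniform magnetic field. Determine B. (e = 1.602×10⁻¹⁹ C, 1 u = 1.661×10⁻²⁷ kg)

v = √(2|q|V/m) = √(2·3.204×10⁻¹⁹·1.07×10⁴/4.983×10⁻²⁷) ≈ 1.173×10⁶ m/s.
B = mv/(|q|r) = (4.983×10⁻²⁷)(1.173×10⁶)/((3.204×10⁻¹⁹)(0.254)) ≈ 0.0718 T.

B ≈ 0.0718 T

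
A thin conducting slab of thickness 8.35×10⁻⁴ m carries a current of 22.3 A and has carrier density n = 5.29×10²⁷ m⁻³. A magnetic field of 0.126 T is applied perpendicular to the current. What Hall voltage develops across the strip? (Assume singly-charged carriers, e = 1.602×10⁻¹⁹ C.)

V_H ≈ 3.97×10⁻⁶ V

V_H = IB/(n e t).
V_H = (22.3)(0.126)/((5.29×10²⁷)(1.602×10⁻¹⁹)(8.35×10⁻⁴)) ≈ 3.97×10⁻⁶ V.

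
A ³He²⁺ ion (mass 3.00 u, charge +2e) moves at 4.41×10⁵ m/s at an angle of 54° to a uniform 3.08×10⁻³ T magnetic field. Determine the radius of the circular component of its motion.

r ≈ 1.80 m

v⊥ = v sinθ = 4.41×10⁵·sin54° ≈ 3.568×10⁵ m/s.
r = m v⊥/(|q|B) = (4.983×10⁻²⁷)(3.568×10⁵)/((3.204×10⁻¹⁹)(3.08×10⁻³)) ≈ 1.80 m.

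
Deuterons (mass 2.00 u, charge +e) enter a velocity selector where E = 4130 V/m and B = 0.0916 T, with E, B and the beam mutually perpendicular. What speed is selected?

Zero net Lorentz force requires |qE| = |q v×B|, i.e. E = vB.
v = E/B = 4130/0.0916 = 4.51×10⁴ m/s.

v = 4.51×10⁴ m/s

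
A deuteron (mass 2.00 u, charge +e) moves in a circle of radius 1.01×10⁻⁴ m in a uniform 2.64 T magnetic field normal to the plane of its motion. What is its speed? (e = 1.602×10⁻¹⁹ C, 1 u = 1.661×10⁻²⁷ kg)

v ≈ 1.29×10⁴ m/s

From |q|vB = mv²/r, v = |q|Br/m.
v = (1.602×10⁻¹⁹)(2.64)(1.01×10⁻⁴)/3.322×10⁻²⁷ ≈ 1.29×10⁴ m/s.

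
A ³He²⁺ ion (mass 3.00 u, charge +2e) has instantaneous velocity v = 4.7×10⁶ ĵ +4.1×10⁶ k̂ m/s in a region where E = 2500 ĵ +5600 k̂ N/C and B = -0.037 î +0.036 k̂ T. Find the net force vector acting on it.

v×B = (1.69×10⁵, -1.52×10⁵, 1.74×10⁵) N/C.
E + v×B = (1.69×10⁵, -1.49×10⁵, 1.80×10⁵) N/C.
F = q(E + v×B) = (3.204×10⁻¹⁹ C)·(1.69×10⁵, -1.49×10⁵, 1.80×10⁵) = (5.42×10⁻¹⁴, -4.78×10⁻¹⁴, 5.75×10⁻¹⁴) N.

F ≈ (5.42×10⁻¹⁴, -4.78×10⁻¹⁴, 5.75×10⁻¹⁴) N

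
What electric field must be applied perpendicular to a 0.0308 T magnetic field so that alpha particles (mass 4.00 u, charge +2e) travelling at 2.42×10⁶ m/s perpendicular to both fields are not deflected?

E = 7.45×10⁴ V/m

For straight-line motion qE = qvB, so E = vB.
E = 2.42×10⁶ × 0.0308 = 7.45×10⁴ V/m.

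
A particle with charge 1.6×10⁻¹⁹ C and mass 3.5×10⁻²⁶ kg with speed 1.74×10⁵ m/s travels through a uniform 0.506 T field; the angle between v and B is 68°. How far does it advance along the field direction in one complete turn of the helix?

v∥ = v cosθ = 1.74×10⁵·cos68° ≈ 6.518×10⁴ m/s.
T = 2πm/(|q|B) = 2π(3.5×10⁻²⁶)/((1.6×10⁻¹⁹)(0.506)) ≈ 2.716×10⁻⁶ s.
pitch = v∥ T = (6.518×10⁴)(2.716×10⁻⁶) ≈ 0.177 m.

p ≈ 0.177 m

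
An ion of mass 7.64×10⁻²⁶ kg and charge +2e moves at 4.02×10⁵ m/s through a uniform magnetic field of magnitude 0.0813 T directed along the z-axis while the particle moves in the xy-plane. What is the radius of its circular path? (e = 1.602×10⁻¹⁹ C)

r ≈ 1.18 m

The magnetic force provides the centripetal force: |q|vB = mv²/r.
r = mv/(|q|B) = (7.64×10⁻²⁶)(4.02×10⁵)/((3.204×10⁻¹⁹)(0.0813)) ≈ 1.18 m.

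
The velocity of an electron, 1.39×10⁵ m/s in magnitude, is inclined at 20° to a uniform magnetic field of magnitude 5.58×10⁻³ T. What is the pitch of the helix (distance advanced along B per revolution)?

v∥ = v cosθ = 1.39×10⁵·cos20° ≈ 1.306×10⁵ m/s.
T = 2πm/(|q|B) = 2π(9.109×10⁻³¹)/((1.602×10⁻¹⁹)(5.58×10⁻³)) ≈ 6.403×10⁻⁹ s.
pitch = v∥ T = (1.306×10⁵)(6.403×10⁻⁹) ≈ 8.36×10⁻⁴ m.

p ≈ 8.36×10⁻⁴ m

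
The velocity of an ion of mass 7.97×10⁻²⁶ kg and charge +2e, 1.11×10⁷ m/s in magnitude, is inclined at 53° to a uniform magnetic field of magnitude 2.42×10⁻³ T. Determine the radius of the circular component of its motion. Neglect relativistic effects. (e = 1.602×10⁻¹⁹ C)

v⊥ = v sinθ = 1.11×10⁷·sin53° ≈ 8.865×10⁶ m/s.
r = m v⊥/(|q|B) = (7.97×10⁻²⁶)(8.865×10⁶)/((3.204×10⁻¹⁹)(2.42×10⁻³)) ≈ 911 m.

r ≈ 911 m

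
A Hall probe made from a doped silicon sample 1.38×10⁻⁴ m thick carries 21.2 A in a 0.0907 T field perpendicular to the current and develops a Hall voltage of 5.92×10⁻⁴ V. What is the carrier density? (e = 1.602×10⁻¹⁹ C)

From V_H = IB/(n e t), n = IB/(V_H e t).
n = (21.2)(0.0907)/((5.92×10⁻⁴)(1.602×10⁻¹⁹)(1.38×10⁻⁴)) ≈ 1.47×10²⁶ m⁻³.

n ≈ 1.47×10²⁶ m⁻³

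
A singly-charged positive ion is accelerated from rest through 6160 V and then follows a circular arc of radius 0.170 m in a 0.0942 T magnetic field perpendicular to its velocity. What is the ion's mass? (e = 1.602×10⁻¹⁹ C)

m ≈ 3.33×10⁻²⁷ kg

Combine |q|V = ½mv² and r = mv/(|q|B): eliminate v to get m = qB²r²/(2V).
m = (1.602×10⁻¹⁹)(0.0942)²(0.170)²/(2·6160) ≈ 3.33×10⁻²⁷ kg.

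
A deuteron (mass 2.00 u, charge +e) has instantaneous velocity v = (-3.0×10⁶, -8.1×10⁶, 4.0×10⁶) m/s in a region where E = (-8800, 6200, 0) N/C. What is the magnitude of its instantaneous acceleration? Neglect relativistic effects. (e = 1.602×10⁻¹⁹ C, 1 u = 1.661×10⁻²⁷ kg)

Only an electric field acts, so F = qE = (1.602×10⁻¹⁹ C)·(-8800, 6200, 0) = (-1.41×10⁻¹⁵, 9.93×10⁻¹⁶, 0) N.
|a| = |F|/m = 1.725×10⁻¹⁵/3.322×10⁻²⁷ ≈ 5.19×10¹¹ m/s².

|a| ≈ 5.19×10¹¹ m/s²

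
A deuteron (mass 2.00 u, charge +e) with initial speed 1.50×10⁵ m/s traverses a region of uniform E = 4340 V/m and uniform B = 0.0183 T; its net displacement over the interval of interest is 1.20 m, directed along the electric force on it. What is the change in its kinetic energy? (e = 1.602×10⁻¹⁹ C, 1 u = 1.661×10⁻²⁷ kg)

ΔKE ≈ 8.34×10⁻¹⁶ J

The magnetic force is always ⟂ v and does no work; only the electric force changes KE.
ΔKE = F_E · d = |q|E d = (1.602×10⁻¹⁹)(4340)(1.20) ≈ 8.34×10⁻¹⁶ J.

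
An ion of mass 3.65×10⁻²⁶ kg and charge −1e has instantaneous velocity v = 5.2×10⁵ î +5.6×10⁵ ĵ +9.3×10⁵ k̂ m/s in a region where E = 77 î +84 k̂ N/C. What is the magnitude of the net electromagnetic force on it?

|F| ≈ 1.83×10⁻¹⁷ N

Only an electric field acts, so F = qE = (−1.602×10⁻¹⁹ C)·(77.0, 0, 84.0) = (-1.23×10⁻¹⁷, 0, -1.35×10⁻¹⁷) N.
|F| = 1.83×10⁻¹⁷ N.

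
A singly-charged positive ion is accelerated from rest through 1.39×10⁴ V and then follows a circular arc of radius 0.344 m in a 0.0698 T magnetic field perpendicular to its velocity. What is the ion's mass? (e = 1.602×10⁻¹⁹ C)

Combine |q|V = ½mv² and r = mv/(|q|B): eliminate v to get m = qB²r²/(2V).
m = (1.602×10⁻¹⁹)(0.0698)²(0.344)²/(2·1.39×10⁴) ≈ 3.32×10⁻²⁷ kg.

m ≈ 3.32×10⁻²⁷ kg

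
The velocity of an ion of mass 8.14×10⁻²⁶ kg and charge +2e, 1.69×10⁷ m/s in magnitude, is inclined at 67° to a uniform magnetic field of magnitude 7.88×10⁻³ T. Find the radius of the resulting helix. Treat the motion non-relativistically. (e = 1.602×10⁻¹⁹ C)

r ≈ 502 m

v⊥ = v sinθ = 1.69×10⁷·sin67° ≈ 1.556×10⁷ m/s.
r = m v⊥/(|q|B) = (8.14×10⁻²⁶)(1.556×10⁷)/((3.204×10⁻¹⁹)(7.88×10⁻³)) ≈ 502 m.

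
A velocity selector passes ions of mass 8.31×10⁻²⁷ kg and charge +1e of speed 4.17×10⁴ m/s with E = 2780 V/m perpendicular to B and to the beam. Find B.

B = 0.0667 T

Balance of forces in the selector: qE = qvB ⇒ B = E/v.
B = 2780/4.17×10⁴ = 0.0667 T.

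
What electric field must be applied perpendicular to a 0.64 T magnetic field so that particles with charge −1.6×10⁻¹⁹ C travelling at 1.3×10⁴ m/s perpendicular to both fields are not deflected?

E = 8300 V/m

For straight-line motion qE = qvB, so E = vB.
E = 1.3×10⁴ × 0.64 = 8300 V/m.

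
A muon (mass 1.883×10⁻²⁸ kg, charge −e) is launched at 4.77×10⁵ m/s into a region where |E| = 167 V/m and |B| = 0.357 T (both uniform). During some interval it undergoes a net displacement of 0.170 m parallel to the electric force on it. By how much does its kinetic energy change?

ΔKE ≈ 4.55×10⁻¹⁸ J

The magnetic force is always ⟂ v and does no work; only the electric force changes KE.
ΔKE = F_E · d = |q|E d = (1.602×10⁻¹⁹)(167)(0.170) ≈ 4.55×10⁻¹⁸ J.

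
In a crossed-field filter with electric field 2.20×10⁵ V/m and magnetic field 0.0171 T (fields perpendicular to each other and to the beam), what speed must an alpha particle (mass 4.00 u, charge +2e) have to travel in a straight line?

v = 1.29×10⁷ m/s

Straight-line motion ⇒ electric and magnetic forces cancel, so E = vB.
v = E/B = 2.20×10⁵/0.0171 = 1.29×10⁷ m/s.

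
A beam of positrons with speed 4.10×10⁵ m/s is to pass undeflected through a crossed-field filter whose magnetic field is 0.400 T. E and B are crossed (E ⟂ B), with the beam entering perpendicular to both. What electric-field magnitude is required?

E = 1.64×10⁵ V/m

For straight-line motion qE = qvB, so E = vB.
E = 4.10×10⁵ × 0.400 = 1.64×10⁵ V/m.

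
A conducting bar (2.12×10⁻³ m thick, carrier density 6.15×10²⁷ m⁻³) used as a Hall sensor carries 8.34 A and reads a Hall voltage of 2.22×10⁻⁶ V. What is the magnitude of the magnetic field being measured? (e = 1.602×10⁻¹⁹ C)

From V_H = IB/(n e t), B = V_H n e t / I.
B = (2.22×10⁻⁶)(6.15×10²⁷)(1.602×10⁻¹⁹)(2.12×10⁻³)/8.34 ≈ 0.556 T.

B ≈ 0.556 T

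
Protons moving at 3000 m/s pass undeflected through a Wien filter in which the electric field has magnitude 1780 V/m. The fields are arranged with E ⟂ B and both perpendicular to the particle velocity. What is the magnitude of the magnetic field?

B = 0.593 T

Balance of forces in the selector: qE = qvB ⇒ B = E/v.
B = 1780/3000 = 0.593 T.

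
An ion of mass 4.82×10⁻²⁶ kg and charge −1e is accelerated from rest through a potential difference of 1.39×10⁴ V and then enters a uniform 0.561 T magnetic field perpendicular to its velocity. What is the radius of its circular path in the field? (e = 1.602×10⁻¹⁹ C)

Acceleration: |q|V = ½mv² ⇒ v = √(2|q|V/m) = √(2·1.602×10⁻¹⁹·1.39×10⁴/4.82×10⁻²⁶) ≈ 3.040×10⁵ m/s.
In the field: r = mv/(|q|B) = (4.82×10⁻²⁶)(3.040×10⁵)/((1.602×10⁻¹⁹)(0.561)) ≈ 0.163 m.

r ≈ 0.163 m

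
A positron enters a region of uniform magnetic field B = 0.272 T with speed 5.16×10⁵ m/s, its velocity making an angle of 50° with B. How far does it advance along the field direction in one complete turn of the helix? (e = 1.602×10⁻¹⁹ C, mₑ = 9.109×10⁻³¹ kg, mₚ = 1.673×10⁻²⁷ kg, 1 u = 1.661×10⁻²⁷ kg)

v∥ = v cosθ = 5.16×10⁵·cos50° ≈ 3.317×10⁵ m/s.
T = 2πm/(|q|B) = 2π(9.109×10⁻³¹)/((1.602×10⁻¹⁹)(0.272)) ≈ 1.313×10⁻¹⁰ s.
pitch = v∥ T = (3.317×10⁵)(1.313×10⁻¹⁰) ≈ 4.36×10⁻⁵ m.

p ≈ 4.36×10⁻⁵ m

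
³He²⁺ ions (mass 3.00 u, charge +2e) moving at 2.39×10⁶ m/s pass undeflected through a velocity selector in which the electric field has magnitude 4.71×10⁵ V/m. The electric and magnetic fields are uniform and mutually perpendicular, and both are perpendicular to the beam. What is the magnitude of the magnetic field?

Balance of forces in the selector: qE = qvB ⇒ B = E/v.
B = 4.71×10⁵/2.39×10⁶ = 0.197 T.

B = 0.197 T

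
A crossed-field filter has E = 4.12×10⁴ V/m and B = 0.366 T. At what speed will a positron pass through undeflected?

v = 1.13×10⁵ m/s

Straight-line motion ⇒ electric and magnetic forces cancel, so E = vB.
v = E/B = 4.12×10⁴/0.366 = 1.13×10⁵ m/s.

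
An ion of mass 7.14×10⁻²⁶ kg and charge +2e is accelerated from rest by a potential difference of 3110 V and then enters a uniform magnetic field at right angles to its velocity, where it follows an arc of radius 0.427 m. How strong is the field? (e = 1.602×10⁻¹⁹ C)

B ≈ 0.0872 T

v = √(2|q|V/m) = √(2·3.204×10⁻¹⁹·3110/7.14×10⁻²⁶) ≈ 1.671×10⁵ m/s.
B = mv/(|q|r) = (7.14×10⁻²⁶)(1.671×10⁵)/((3.204×10⁻¹⁹)(0.427)) ≈ 0.0872 T.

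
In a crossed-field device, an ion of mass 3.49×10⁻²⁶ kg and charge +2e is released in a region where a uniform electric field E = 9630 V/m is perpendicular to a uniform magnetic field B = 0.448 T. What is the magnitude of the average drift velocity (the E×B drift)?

v_d ≈ 2.15×10⁴ m/s

In crossed fields the guiding centre drifts at v_d = |E×B|/B² = E/B, independent of charge and mass.
v_d = 9630/0.448 = 2.15×10⁴ m/s.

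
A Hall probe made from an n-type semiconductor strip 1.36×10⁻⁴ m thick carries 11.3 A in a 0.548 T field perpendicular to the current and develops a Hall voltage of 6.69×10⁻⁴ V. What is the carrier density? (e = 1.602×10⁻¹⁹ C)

From V_H = IB/(n e t), n = IB/(V_H e t).
n = (11.3)(0.548)/((6.69×10⁻⁴)(1.602×10⁻¹⁹)(1.36×10⁻⁴)) ≈ 4.25×10²⁶ m⁻³.

n ≈ 4.25×10²⁶ m⁻³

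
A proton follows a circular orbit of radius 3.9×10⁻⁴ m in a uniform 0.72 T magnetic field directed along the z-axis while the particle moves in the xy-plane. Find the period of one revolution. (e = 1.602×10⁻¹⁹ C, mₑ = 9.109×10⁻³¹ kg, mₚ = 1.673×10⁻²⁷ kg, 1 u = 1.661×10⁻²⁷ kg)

T ≈ 9.1×10⁻⁸ s

The cyclotron period depends only on m, q, B: T = 2πm/(|q|B).
T = 2π(1.673×10⁻²⁷)/((1.602×10⁻¹⁹)(0.72)) ≈ 9.1×10⁻⁸ s.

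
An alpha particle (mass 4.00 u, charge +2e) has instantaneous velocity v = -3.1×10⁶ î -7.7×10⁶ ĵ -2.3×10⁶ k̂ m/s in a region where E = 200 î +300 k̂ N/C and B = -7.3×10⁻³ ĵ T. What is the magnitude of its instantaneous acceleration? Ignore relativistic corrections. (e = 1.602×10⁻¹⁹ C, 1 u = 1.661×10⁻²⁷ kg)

v×B = (-1.68×10⁴, 0, 2.26×10⁴) N/C.
E + v×B = (-1.66×10⁴, 0, 2.29×10⁴) N/C.
F = q(E + v×B) = (3.204×10⁻¹⁹ C)·(-1.66×10⁴, 0, 2.29×10⁴) = (-5.32×10⁻¹⁵, 0, 7.35×10⁻¹⁵) N.
|a| = |F|/m = 9.068×10⁻¹⁵/6.644×10⁻²⁷ ≈ 1.36×10¹² m/s².

|a| ≈ 1.36×10¹² m/s²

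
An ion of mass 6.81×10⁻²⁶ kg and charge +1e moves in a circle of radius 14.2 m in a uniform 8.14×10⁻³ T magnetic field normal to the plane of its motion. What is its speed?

From |q|vB = mv²/r, v = |q|Br/m.
v = (1.602×10⁻¹⁹)(8.14×10⁻³)(14.2)/6.81×10⁻²⁶ ≈ 2.72×10⁵ m/s.

v ≈ 2.72×10⁵ m/s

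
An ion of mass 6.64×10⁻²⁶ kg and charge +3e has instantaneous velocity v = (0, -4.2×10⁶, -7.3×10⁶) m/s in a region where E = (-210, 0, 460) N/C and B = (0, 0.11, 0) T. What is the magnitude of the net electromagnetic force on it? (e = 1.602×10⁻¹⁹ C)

|F| ≈ 3.86×10⁻¹³ N

v×B = (8.03×10⁵, 0, 0) N/C.
E + v×B = (8.03×10⁵, 0, 460) N/C.
F = q(E + v×B) = (4.806×10⁻¹⁹ C)·(8.03×10⁵, 0, 460) = (3.86×10⁻¹³, 0, 2.21×10⁻¹⁶) N.
|F| = 3.86×10⁻¹³ N.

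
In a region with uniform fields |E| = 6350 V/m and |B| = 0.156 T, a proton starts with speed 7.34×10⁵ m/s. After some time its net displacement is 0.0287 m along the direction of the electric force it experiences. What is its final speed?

v_f ≈ 7.57×10⁵ m/s

B does no work; ΔKE = |q|E d.
½mv_f² = ½mv₀² + |q|Ed = ½(1.673×10⁻²⁷)(7.34×10⁵)² + (1.602×10⁻¹⁹)(6350)(0.0287) ≈ 4.507×10⁻¹⁶ J + 2.920×10⁻¹⁷ J ≈ 4.799×10⁻¹⁶ J.
v_f = √(2·4.799×10⁻¹⁶/1.673×10⁻²⁷) ≈ 7.57×10⁵ m/s.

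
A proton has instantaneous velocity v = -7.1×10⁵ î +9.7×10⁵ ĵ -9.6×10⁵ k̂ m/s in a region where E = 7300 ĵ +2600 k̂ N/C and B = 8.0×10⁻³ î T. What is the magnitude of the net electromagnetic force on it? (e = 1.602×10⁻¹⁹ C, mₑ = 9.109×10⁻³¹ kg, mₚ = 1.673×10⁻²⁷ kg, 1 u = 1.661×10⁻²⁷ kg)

|F| ≈ 8.29×10⁻¹⁶ N

v×B = (0, -7680, -7760) N/C.
E + v×B = (0, -380, -5160) N/C.
F = q(E + v×B) = (1.602×10⁻¹⁹ C)·(0, -380, -5160) = (0, -6.09×10⁻¹⁷, -8.27×10⁻¹⁶) N.
|F| = 8.29×10⁻¹⁶ N.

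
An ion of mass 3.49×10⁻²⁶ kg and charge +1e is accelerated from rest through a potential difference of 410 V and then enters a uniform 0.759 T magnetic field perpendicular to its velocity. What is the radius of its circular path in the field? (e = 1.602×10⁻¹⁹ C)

r ≈ 0.0176 m

Acceleration: |q|V = ½mv² ⇒ v = √(2|q|V/m) = √(2·1.602×10⁻¹⁹·410/3.49×10⁻²⁶) ≈ 6.135×10⁴ m/s.
In the field: r = mv/(|q|B) = (3.49×10⁻²⁶)(6.135×10⁴)/((1.602×10⁻¹⁹)(0.759)) ≈ 0.0176 m.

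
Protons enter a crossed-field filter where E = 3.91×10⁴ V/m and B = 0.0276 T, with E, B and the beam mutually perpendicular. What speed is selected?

Zero net Lorentz force requires |qE| = |q v×B|, i.e. E = vB.
v = E/B = 3.91×10⁴/0.0276 = 1.42×10⁶ m/s.

v = 1.42×10⁶ m/s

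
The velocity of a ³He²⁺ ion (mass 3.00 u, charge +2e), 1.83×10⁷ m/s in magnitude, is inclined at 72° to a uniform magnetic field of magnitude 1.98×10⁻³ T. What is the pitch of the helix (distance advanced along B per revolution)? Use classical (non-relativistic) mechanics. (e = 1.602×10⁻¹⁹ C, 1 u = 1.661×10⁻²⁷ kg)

p ≈ 279 m

v∥ = v cosθ = 1.83×10⁷·cos72° ≈ 5.655×10⁶ m/s.
T = 2πm/(|q|B) = 2π(4.983×10⁻²⁷)/((3.204×10⁻¹⁹)(1.98×10⁻³)) ≈ 4.935×10⁻⁵ s.
pitch = v∥ T = (5.655×10⁶)(4.935×10⁻⁵) ≈ 279 m.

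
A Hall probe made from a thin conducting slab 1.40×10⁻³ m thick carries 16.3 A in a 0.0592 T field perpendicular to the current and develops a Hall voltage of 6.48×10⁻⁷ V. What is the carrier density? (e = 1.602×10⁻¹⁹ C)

From V_H = IB/(n e t), n = IB/(V_H e t).
n = (16.3)(0.0592)/((6.48×10⁻⁷)(1.602×10⁻¹⁹)(1.40×10⁻³)) ≈ 6.64×10²⁷ m⁻³.

n ≈ 6.64×10²⁷ m⁻³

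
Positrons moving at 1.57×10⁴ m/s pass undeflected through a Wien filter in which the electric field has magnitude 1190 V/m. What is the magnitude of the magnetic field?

Balance of forces in the selector: qE = qvB ⇒ B = E/v.
B = 1190/1.57×10⁴ = 0.0758 T.

B = 0.0758 T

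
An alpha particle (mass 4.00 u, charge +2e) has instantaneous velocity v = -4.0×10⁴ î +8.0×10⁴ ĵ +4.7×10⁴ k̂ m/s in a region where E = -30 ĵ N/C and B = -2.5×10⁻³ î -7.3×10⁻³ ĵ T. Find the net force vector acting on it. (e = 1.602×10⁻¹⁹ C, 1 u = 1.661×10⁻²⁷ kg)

v×B = (343, -118, 492) N/C.
E + v×B = (343, -148, 492) N/C.
F = q(E + v×B) = (3.204×10⁻¹⁹ C)·(343, -148, 492) = (1.10×10⁻¹⁶, -4.73×10⁻¹⁷, 1.58×10⁻¹⁶) N.

F ≈ (1.10×10⁻¹⁶, -4.73×10⁻¹⁷, 1.58×10⁻¹⁶) N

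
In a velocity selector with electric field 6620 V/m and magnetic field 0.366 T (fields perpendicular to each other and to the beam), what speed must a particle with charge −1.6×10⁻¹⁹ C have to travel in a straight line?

v = 1.81×10⁴ m/s

Straight-line motion ⇒ electric and magnetic forces cancel, so E = vB.
v = E/B = 6620/0.366 = 1.81×10⁴ m/s.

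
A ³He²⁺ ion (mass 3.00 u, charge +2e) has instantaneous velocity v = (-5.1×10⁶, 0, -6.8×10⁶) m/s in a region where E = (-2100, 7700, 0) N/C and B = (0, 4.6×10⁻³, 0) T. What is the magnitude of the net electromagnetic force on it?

v×B = (3.13×10⁴, 0, -2.35×10⁴) N/C.
E + v×B = (2.92×10⁴, 7700, -2.35×10⁴) N/C.
F = q(E + v×B) = (3.204×10⁻¹⁹ C)·(2.92×10⁴, 7700, -2.35×10⁴) = (9.35×10⁻¹⁵, 2.47×10⁻¹⁵, -7.52×10⁻¹⁵) N.
|F| = 1.22×10⁻¹⁴ N.

|F| ≈ 1.22×10⁻¹⁴ N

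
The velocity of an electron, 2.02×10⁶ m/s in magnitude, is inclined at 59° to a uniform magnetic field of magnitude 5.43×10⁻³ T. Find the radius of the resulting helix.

r ≈ 1.81×10⁻³ m

v⊥ = v sinθ = 2.02×10⁶·sin59° ≈ 1.731×10⁶ m/s.
r = m v⊥/(|q|B) = (9.109×10⁻³¹)(1.731×10⁶)/((1.602×10⁻¹⁹)(5.43×10⁻³)) ≈ 1.81×10⁻³ m.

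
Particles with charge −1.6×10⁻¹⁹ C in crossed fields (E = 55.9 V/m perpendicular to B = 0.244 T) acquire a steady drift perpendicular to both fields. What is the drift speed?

In crossed fields the guiding centre drifts at v_d = |E×B|/B² = E/B, independent of charge and mass.
v_d = 55.9/0.244 = 229 m/s.

v_d ≈ 229 m/s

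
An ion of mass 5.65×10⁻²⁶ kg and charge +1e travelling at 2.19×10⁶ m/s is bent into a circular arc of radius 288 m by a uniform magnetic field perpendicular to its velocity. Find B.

From |q|vB = mv²/r, B = mv/(|q|r).
B = (5.65×10⁻²⁶)(2.19×10⁶)/((1.602×10⁻¹⁹)(288)) ≈ 2.68×10⁻³ T.

B ≈ 2.68×10⁻³ T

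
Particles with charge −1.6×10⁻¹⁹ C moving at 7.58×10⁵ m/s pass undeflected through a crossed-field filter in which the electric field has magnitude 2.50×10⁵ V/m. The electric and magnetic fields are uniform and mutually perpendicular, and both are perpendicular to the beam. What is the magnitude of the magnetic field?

B = 0.330 T

Balance of forces in the selector: qE = qvB ⇒ B = E/v.
B = 2.50×10⁵/7.58×10⁵ = 0.330 T.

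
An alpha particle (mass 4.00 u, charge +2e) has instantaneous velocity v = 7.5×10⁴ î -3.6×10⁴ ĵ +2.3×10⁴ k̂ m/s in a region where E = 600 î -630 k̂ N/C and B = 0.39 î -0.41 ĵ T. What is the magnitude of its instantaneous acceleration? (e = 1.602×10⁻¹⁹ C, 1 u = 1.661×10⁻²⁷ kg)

|a| ≈ 1.06×10¹² m/s²

v×B = (9430, 8970, -1.67×10⁴) N/C.
E + v×B = (1.00×10⁴, 8970, -1.73×10⁴) N/C.
F = q(E + v×B) = (3.204×10⁻¹⁹ C)·(1.00×10⁴, 8970, -1.73×10⁴) = (3.21×10⁻¹⁵, 2.87×10⁻¹⁵, -5.56×10⁻¹⁵) N.
|a| = |F|/m = 7.032×10⁻¹⁵/6.644×10⁻²⁷ ≈ 1.06×10¹² m/s².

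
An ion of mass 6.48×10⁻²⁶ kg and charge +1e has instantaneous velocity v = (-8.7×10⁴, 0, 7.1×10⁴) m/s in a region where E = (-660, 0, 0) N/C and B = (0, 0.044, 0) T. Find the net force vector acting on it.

v×B = (-3120, 0, -3830) N/C.
E + v×B = (-3780, 0, -3830) N/C.
F = q(E + v×B) = (1.602×10⁻¹⁹ C)·(-3780, 0, -3830) = (-6.06×10⁻¹⁶, 0, -6.13×10⁻¹⁶) N.

F ≈ (-6.06×10⁻¹⁶, 0, -6.13×10⁻¹⁶) N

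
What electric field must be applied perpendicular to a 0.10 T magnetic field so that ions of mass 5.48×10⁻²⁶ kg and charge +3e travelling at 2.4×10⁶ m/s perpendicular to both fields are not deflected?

For straight-line motion qE = qvB, so E = vB.
E = 2.4×10⁶ × 0.10 = 2.4×10⁵ V/m.

E = 2.4×10⁵ V/m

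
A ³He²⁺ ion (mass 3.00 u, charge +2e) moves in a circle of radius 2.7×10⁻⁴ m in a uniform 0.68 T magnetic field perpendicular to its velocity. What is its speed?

v ≈ 1.2×10⁴ m/s

From |q|vB = mv²/r, v = |q|Br/m.
v = (3.204×10⁻¹⁹)(0.68)(2.7×10⁻⁴)/4.983×10⁻²⁷ ≈ 1.2×10⁴ m/s.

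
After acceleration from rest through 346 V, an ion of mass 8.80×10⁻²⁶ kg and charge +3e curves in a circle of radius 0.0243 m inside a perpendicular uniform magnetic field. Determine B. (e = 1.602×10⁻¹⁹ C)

B ≈ 0.463 T

v = √(2|q|V/m) = √(2·4.806×10⁻¹⁹·346/8.80×10⁻²⁶) ≈ 6.148×10⁴ m/s.
B = mv/(|q|r) = (8.80×10⁻²⁶)(6.148×10⁴)/((4.806×10⁻¹⁹)(0.0243)) ≈ 0.463 T.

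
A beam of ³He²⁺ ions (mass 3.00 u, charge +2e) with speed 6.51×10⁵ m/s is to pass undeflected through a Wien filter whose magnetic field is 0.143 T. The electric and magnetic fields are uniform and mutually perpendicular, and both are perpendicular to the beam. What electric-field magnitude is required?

For straight-line motion qE = qvB, so E = vB.
E = 6.51×10⁵ × 0.143 = 9.31×10⁴ V/m.

E = 9.31×10⁴ V/m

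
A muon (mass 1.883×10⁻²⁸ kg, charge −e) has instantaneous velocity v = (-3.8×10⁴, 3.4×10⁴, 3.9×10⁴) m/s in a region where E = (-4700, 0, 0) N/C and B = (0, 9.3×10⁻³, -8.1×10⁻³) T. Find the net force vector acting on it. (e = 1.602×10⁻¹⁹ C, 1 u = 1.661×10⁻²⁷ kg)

v×B = (-638, -308, -353) N/C.
E + v×B = (-5340, -308, -353) N/C.
F = q(E + v×B) = (−1.602×10⁻¹⁹ C)·(-5340, -308, -353) = (8.55×10⁻¹⁶, 4.93×10⁻¹⁷, 5.66×10⁻¹⁷) N.

F ≈ (8.55×10⁻¹⁶, 4.93×10⁻¹⁷, 5.66×10⁻¹⁷) N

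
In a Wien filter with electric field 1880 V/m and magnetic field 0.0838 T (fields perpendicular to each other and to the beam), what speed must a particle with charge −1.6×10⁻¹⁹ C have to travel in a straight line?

Straight-line motion ⇒ electric and magnetic forces cancel, so E = vB.
v = E/B = 1880/0.0838 = 2.24×10⁴ m/s.

v = 2.24×10⁴ m/s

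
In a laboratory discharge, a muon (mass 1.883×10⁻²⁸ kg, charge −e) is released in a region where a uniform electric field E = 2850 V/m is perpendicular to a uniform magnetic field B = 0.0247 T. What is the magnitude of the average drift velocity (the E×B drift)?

v_d ≈ 1.15×10⁵ m/s

The E×B drift speed is v_d = E/B.
v_d = 2850/0.0247 = 1.15×10⁵ m/s.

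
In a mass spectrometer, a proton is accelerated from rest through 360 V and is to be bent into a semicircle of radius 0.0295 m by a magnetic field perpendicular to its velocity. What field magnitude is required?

B ≈ 0.0930 T

v = √(2|q|V/m) = √(2·1.602×10⁻¹⁹·360/1.673×10⁻²⁷) ≈ 2.626×10⁵ m/s.
B = mv/(|q|r) = (1.673×10⁻²⁷)(2.626×10⁵)/((1.602×10⁻¹⁹)(0.0295)) ≈ 0.0930 T.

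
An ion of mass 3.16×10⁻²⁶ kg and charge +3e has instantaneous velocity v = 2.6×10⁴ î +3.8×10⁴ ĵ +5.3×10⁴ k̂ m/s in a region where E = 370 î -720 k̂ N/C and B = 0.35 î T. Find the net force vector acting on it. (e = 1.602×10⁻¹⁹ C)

F ≈ (1.78×10⁻¹⁶, 8.92×10⁻¹⁵, -6.74×10⁻¹⁵) N

v×B = (0, 1.86×10⁴, -1.33×10⁴) N/C.
E + v×B = (370, 1.86×10⁴, -1.40×10⁴) N/C.
F = q(E + v×B) = (4.806×10⁻¹⁹ C)·(370, 1.86×10⁴, -1.40×10⁴) = (1.78×10⁻¹⁶, 8.92×10⁻¹⁵, -6.74×10⁻¹⁵) N.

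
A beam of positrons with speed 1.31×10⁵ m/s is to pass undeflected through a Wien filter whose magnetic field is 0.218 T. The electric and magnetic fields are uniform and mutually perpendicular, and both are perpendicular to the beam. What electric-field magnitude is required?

For straight-line motion qE = qvB, so E = vB.
E = 1.31×10⁵ × 0.218 = 2.86×10⁴ V/m.

E = 2.86×10⁴ V/m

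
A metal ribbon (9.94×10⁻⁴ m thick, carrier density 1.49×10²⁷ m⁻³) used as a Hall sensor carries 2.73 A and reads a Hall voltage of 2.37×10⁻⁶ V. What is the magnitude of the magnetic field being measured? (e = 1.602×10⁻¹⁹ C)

B ≈ 0.206 T

From V_H = IB/(n e t), B = V_H n e t / I.
B = (2.37×10⁻⁶)(1.49×10²⁷)(1.602×10⁻¹⁹)(9.94×10⁻⁴)/2.73 ≈ 0.206 T.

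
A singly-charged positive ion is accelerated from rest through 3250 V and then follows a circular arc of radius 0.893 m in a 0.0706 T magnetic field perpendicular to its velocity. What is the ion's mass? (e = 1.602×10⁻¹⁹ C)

m ≈ 9.80×10⁻²⁶ kg

Combine |q|V = ½mv² and r = mv/(|q|B): eliminate v to get m = qB²r²/(2V).
m = (1.602×10⁻¹⁹)(0.0706)²(0.893)²/(2·3250) ≈ 9.80×10⁻²⁶ kg.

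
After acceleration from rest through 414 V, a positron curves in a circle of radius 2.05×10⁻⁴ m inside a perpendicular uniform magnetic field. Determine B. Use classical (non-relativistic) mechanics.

B ≈ 0.335 T

v = √(2|q|V/m) = √(2·1.602×10⁻¹⁹·414/9.109×10⁻³¹) ≈ 1.207×10⁷ m/s.
B = mv/(|q|r) = (9.109×10⁻³¹)(1.207×10⁷)/((1.602×10⁻¹⁹)(2.05×10⁻⁴)) ≈ 0.335 T.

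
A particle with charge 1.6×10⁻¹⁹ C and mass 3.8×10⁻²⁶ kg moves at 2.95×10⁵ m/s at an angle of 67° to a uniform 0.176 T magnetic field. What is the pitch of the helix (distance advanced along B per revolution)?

v∥ = v cosθ = 2.95×10⁵·cos67° ≈ 1.153×10⁵ m/s.
T = 2πm/(|q|B) = 2π(3.8×10⁻²⁶)/((1.6×10⁻¹⁹)(0.176)) ≈ 8.479×10⁻⁶ s.
pitch = v∥ T = (1.153×10⁵)(8.479×10⁻⁶) ≈ 0.977 m.

p ≈ 0.977 m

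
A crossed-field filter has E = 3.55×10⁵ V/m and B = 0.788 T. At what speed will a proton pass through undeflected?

For undeflected motion the electric and magnetic forces balance: qE = qvB.
v = E/B = 3.55×10⁵/0.788 = 4.51×10⁵ m/s.

v = 4.51×10⁵ m/s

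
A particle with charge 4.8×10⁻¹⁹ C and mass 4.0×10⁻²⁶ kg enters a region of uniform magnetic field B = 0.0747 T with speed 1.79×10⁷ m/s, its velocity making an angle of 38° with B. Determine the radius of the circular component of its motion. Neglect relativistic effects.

r ≈ 12.3 m

v⊥ = v sinθ = 1.79×10⁷·sin38° ≈ 1.102×10⁷ m/s.
r = m v⊥/(|q|B) = (4.0×10⁻²⁶)(1.102×10⁷)/((4.8×10⁻¹⁹)(0.0747)) ≈ 12.3 m.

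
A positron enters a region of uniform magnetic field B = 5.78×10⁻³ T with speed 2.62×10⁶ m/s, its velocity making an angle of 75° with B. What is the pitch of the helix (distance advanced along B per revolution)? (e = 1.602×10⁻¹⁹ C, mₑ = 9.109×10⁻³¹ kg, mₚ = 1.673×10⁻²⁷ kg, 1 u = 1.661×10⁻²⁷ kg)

v∥ = v cosθ = 2.62×10⁶·cos75° ≈ 6.781×10⁵ m/s.
T = 2πm/(|q|B) = 2π(9.109×10⁻³¹)/((1.602×10⁻¹⁹)(5.78×10⁻³)) ≈ 6.181×10⁻⁹ s.
pitch = v∥ T = (6.781×10⁵)(6.181×10⁻⁹) ≈ 4.19×10⁻³ m.

p ≈ 4.19×10⁻³ m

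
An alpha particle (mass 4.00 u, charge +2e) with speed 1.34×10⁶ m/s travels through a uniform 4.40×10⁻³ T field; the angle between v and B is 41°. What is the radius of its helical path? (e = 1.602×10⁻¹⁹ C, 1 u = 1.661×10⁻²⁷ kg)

r ≈ 4.14 m

v⊥ = v sinθ = 1.34×10⁶·sin41° ≈ 8.791×10⁵ m/s.
r = m v⊥/(|q|B) = (6.644×10⁻²⁷)(8.791×10⁵)/((3.204×10⁻¹⁹)(4.40×10⁻³)) ≈ 4.14 m.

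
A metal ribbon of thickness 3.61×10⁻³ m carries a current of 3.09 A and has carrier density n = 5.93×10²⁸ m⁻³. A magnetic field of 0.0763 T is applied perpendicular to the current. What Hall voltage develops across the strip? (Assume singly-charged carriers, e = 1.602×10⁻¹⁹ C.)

V_H = IB/(n e t).
V_H = (3.09)(0.0763)/((5.93×10²⁸)(1.602×10⁻¹⁹)(3.61×10⁻³)) ≈ 6.87×10⁻⁹ V.

V_H ≈ 6.87×10⁻⁹ V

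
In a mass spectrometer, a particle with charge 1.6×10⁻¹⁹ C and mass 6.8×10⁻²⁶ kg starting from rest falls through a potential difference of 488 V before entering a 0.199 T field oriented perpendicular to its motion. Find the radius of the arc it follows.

Acceleration: |q|V = ½mv² ⇒ v = √(2|q|V/m) = √(2·1.6×10⁻¹⁹·488/6.8×10⁻²⁶) ≈ 4.792×10⁴ m/s.
In the field: r = mv/(|q|B) = (6.8×10⁻²⁶)(4.792×10⁴)/((1.6×10⁻¹⁹)(0.199)) ≈ 0.102 m.

r ≈ 0.102 m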